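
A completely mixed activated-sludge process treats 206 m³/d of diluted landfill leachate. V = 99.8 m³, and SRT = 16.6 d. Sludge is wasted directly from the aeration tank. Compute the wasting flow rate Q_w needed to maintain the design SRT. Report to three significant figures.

Q_w ≈ 6.01 m³/d

With mixed-liquor wasting, θ_c = V/Q_w, so Q_w = V/θ_c = 99.80/16.6 = 6.012 m³/d.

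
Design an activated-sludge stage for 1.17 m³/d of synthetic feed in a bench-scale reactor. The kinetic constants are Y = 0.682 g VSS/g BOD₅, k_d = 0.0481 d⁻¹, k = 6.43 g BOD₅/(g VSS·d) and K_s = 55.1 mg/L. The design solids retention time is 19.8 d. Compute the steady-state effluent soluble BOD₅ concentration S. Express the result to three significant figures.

S ≈ 1.27 mg/L

Effluent substrate depends only on kinetics and SRT: S = K_s(1 + k_d θ_c) / [θ_c(Yk − k_d) − 1] = 55.1 × (1 + 0.0481 × 19.8) / [19.8 × (0.682 × 6.43 − 0.0481) − 1] = 107.6 / 84.88 = 1.267 mg/L.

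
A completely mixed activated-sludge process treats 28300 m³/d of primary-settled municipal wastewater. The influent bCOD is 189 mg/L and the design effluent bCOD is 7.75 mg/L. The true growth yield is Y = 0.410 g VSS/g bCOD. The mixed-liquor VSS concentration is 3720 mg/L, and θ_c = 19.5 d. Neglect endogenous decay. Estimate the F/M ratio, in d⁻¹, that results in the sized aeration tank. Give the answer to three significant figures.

Biomass mass balance (decay neglected): V·X = Y·Q·(S₀ − S)·θ_c, so V = 0.410 × 28300 × (189 − 7.75) × 19.5 / 3720 = 11024 m³.
F/M = Q·S₀ / (V·X) = 28300 × 189 / (11024 × 3720) = 0.1304 g bCOD·(g VSS·d)⁻¹.

F/M ≈ 0.130 d⁻¹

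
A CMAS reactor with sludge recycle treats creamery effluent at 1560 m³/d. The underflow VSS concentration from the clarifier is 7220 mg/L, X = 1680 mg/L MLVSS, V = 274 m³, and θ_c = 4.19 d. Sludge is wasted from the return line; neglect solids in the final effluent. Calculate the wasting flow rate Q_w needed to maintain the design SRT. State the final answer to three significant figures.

Wasting from the return line (neglecting effluent solids): Q_w = V·X / (θ_c·X_r) = 274.0 × 1680 / (4.19 × 7220) = 15.22 m³/d.

Q_w ≈ 15.2 m³/d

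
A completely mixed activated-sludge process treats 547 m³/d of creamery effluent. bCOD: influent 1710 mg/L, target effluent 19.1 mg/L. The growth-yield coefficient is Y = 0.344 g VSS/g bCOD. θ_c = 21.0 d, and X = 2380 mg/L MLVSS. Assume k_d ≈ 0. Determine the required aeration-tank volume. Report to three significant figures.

V ≈ 2810 m³

Biomass mass balance (decay neglected): V·X = Y·Q·(S₀ − S)·θ_c, so V = 0.344 × 547 × (1710 − 19.1) × 21.0 / 2380 = 2807 m³.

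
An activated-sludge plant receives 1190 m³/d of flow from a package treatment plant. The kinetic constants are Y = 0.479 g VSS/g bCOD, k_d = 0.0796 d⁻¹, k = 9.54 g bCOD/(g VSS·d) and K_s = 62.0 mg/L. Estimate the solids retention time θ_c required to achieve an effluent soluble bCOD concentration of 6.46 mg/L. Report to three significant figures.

θ_c ≈ 2.84 d

From 1/θ_c = Y·k·S/(K_s + S) − k_d: Y·k·S/(K_s+S) = 0.479 × 9.54 × 6.46 / (62.0 + 6.46) = 0.4312 d⁻¹.
θ_c = 1/(μ − k_d) = 1/(0.4312 − 0.0796) = 1/0.3516 = 2.844 d.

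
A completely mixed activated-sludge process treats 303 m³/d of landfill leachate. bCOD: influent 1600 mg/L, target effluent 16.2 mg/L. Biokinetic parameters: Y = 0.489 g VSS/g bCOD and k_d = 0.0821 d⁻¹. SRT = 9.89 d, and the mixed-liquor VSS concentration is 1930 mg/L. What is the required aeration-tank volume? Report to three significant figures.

Rearranging the biomass balance for a CMAS with decay, V = Y·Q·ΔS·θ_c / [X·(1+k_d θ_c)] = 0.489 × 303 × (1600 − 16.2) × 9.89 / [1930 × (1 + 0.0821 × 9.89)] = 2.32×10^6 / 3497 = 663.7 m³.

V ≈ 664 m³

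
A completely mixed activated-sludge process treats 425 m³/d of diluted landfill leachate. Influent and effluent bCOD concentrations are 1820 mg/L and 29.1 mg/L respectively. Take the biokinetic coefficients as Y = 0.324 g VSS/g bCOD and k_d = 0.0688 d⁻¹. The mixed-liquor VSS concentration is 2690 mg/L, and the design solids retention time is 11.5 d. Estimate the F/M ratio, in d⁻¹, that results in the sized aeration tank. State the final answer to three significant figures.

Steady-state biomass mass balance: V·X·(1 + k_d·θ_c) = Y·Q·(S₀ − S)·θ_c, so V = 0.324 × 425 × (1820 − 29.1) × 11.5 / [2690 × (1 + 0.0688 × 11.5)] = 2.84×10^6 / 4818 = 588.6 m³.
Food-to-microorganism ratio F/M = Q S₀ / (V X) = 425 × 1820 / (588.6 × 2690) = 0.4885 d⁻¹.

F/M ≈ 0.489 d⁻¹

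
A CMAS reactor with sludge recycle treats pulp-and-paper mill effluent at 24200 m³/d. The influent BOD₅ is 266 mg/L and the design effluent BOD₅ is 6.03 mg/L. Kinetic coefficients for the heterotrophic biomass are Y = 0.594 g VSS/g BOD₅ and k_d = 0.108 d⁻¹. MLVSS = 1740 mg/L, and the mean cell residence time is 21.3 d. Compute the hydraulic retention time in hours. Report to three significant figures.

Steady-state biomass mass balance: V·X·(1 + k_d·θ_c) = Y·Q·(S₀ − S)·θ_c, so V = 0.594 × 24200 × (266 − 6.03) × 21.3 / [1740 × (1 + 0.108 × 21.3)] = 7.96×10^7 / 5743 = 13861 m³.
τ = V/Q = 13861/24200 = 0.5728 d, or 13.75 h.

τ ≈ 13.7 h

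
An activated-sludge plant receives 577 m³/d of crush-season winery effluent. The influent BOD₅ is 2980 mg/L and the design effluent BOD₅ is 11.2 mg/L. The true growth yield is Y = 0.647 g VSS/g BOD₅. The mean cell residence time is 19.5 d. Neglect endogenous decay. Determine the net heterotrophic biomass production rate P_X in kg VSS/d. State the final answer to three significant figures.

P_X ≈ 1110 kg VSS/d

Since k_d ≈ 0, Y_obs = Y = 0.647 g VSS/g BOD₅.
Mass of BOD₅ removed per day: Q(S₀ − S) = 577 × 2969 g/m³ = 1713 kg/d.
So the net sludge growth is P_X = 0.6470 × 1713 = 1108 kg VSS/d.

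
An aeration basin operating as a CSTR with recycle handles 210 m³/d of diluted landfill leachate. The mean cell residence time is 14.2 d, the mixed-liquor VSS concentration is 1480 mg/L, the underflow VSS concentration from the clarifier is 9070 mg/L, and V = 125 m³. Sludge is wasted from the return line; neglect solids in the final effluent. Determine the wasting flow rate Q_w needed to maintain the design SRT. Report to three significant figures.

Q_w ≈ 1.44 m³/d

Q_w = (V·X)/(θ_c X_r) = 125.0 × 1480 / (14.2 × 9070) = 1.436 m³/d.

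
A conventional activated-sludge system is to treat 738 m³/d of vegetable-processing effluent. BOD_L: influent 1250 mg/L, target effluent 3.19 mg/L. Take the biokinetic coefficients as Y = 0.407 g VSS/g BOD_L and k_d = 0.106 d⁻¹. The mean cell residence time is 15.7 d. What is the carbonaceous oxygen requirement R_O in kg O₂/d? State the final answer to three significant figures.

The observed yield is Y_obs = Y/(1 + k_d·θ_c) = 0.407 / (1 + 0.106 × 15.7) = 0.407 / 2.664 = 0.1528 g VSS per g BOD_L removed.
Substrate removed = Q·(S₀ − S) = 738 m³/d × (1250 − 3.19) g/m³ = 9.2×10^5 g/d = 920.1 kg/d.
P_X = Y_obs·Q·(S₀ − S) = 0.1528 × 920.1 = 140.6 kg VSS/d.
R_O = Q·(S₀ − S) − 1.42·P_X = 920.1 − 1.42 × 140.6 = 720.5 kg O₂/d.

R_O ≈ 721 kg O₂/d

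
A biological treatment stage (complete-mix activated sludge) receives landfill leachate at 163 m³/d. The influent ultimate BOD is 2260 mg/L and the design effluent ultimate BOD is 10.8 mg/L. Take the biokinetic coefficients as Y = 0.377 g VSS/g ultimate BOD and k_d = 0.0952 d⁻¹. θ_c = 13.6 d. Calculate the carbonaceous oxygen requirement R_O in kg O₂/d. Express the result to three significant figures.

R_O ≈ 281 kg O₂/d

Y_obs = Y / (1 + k_d θ_c) = 0.377 / (1 + 0.0952 × 13.6) = 0.377 / 2.295 = 0.1643.
Q·(S₀ − S) = 163 × (2260 − 10.8) × 10⁻³ = 366.6 kg/d removed.
P_X = Y_obs·Q·(S₀ − S) = 0.1643 × 366.6 = 60.23 kg VSS/d.
R_O = Q·ΔS − 1.42 P_X = 366.6 − 85.53 = 281.1 kg O₂/d.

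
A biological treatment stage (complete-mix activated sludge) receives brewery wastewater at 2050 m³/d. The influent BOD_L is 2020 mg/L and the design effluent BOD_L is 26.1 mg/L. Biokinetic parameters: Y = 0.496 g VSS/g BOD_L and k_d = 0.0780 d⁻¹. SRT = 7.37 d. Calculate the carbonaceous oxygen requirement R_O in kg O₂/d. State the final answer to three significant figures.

The observed yield is Y_obs = Y/(1 + k_d·θ_c) = 0.496 / (1 + 0.0780 × 7.37) = 0.496 / 1.575 = 0.3149 g VSS per g BOD_L removed.
Mass of BOD_L removed per day: Q(S₀ − S) = 2050 × 1994 g/m³ = 4087 kg/d.
P_X = Y_obs·Q·(S₀ − S) = 0.3149 × 4087 = 1287 kg VSS/d.
Carbonaceous O₂ demand = substrate oxidised − cell-mass equivalent = 4087 − 1.42 × 1287 = 2259 kg O₂/d.

R_O ≈ 2260 kg O₂/d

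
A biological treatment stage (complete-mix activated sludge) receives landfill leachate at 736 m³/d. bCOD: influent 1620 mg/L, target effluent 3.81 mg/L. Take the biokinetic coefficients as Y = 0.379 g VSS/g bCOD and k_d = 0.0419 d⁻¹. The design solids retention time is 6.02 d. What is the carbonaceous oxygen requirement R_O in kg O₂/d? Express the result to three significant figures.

The observed yield is Y_obs = Y/(1 + k_d·θ_c) = 0.379 / (1 + 0.0419 × 6.02) = 0.379 / 1.252 = 0.3027 g VSS per g bCOD removed.
ΔS = 1620 − 3.81 = 1616 mg/L, so the substrate removal rate is 736 × 1616/1000 = 1190 kg bCOD/d.
Net sludge production P_X = 0.3027 × 1190 = 360.0 kg VSS/d.
Carbonaceous O₂ demand = substrate oxidised − cell-mass equivalent = 1190 − 1.42 × 360.0 = 678.3 kg O₂/d.

R_O ≈ 678 kg O₂/d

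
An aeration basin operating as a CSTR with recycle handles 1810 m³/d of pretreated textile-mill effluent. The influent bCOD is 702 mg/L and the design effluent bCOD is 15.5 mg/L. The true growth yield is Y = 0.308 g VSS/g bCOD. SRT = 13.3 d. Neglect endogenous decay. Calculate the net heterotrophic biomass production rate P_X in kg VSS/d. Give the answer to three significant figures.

Since k_d ≈ 0, Y_obs = Y = 0.308 g VSS/g bCOD.
Mass of bCOD removed per day: Q(S₀ − S) = 1810 × 686.5 g/m³ = 1243 kg/d.
Net biomass production P_X = Y_obs × Q·(S₀ − S) = 0.3080 × 1243 = 382.7 kg VSS/d.

P_X ≈ 383 kg VSS/d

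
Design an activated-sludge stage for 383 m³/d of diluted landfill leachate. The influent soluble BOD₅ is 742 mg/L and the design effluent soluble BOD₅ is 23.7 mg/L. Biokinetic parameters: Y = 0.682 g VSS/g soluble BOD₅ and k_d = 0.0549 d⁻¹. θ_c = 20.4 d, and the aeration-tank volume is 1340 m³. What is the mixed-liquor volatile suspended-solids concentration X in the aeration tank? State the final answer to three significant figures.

From V·X·(1 + k_d·θ_c) = Y·Q·(S₀ − S)·θ_c: X = 0.682 × 383 × (742 − 23.7) × 20.4 / [1340 × (1 + 0.0549 × 20.4)] = 1347 mg/L.

X ≈ 1350 mg/L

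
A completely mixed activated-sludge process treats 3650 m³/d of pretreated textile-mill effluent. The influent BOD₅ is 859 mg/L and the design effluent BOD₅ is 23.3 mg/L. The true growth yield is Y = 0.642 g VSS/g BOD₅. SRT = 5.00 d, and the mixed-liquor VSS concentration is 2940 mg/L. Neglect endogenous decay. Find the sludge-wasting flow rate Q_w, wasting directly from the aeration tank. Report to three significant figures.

Q_w ≈ 666 m³/d

Biomass mass balance (decay neglected): V·X = Y·Q·(S₀ − S)·θ_c, so V = 0.642 × 3650 × (859 − 23.3) × 5.00 / 2940 = 3330 m³.
Wasting from the aeration tank: Q_w = V / θ_c = 3330 / 5.00 = 666.1 m³/d.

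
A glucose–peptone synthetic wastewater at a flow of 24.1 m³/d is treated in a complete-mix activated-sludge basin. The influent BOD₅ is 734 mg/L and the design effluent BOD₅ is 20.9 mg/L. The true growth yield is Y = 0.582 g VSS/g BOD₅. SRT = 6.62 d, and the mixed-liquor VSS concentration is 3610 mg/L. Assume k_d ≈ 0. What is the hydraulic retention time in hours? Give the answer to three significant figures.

τ ≈ 18.3 h

Biomass mass balance (decay neglected): V·X = Y·Q·(S₀ − S)·θ_c, so V = 0.582 × 24.1 × (734 − 20.9) × 6.62 / 3610 = 18.34 m³.
τ = V/Q = 18.34/24.1 = 0.7611 d, or 18.27 h.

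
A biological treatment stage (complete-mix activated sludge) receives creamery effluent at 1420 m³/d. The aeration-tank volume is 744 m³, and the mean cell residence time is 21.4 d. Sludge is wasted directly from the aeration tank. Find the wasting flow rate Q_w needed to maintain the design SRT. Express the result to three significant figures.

Q_w ≈ 34.8 m³/d

With mixed-liquor wasting, θ_c = V/Q_w, so Q_w = V/θ_c = 744.0/21.4 = 34.77 m³/d.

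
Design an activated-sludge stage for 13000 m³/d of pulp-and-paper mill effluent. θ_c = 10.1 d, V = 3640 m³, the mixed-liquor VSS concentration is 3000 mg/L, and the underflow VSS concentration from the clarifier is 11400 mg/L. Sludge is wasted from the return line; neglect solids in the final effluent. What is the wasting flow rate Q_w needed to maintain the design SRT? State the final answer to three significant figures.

Q_w ≈ 94.8 m³/d

θ_c = V·X/(Q_w·X_r) when wasting from the recycle, so Q_w = V·X/(θ_c·X_r) = 3640 × 3000 / (10.1 × 11400) = 94.84 m³/d.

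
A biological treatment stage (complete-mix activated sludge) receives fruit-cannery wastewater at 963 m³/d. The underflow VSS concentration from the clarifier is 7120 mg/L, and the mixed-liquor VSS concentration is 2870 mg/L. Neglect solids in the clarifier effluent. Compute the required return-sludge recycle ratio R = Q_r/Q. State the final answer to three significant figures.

R ≈ 0.675

Solids balance on the clarifier gives (1+R)X = R·X_r, so R = X/(X_r − X) = 2870 / (7120 − 2870) = 0.6753.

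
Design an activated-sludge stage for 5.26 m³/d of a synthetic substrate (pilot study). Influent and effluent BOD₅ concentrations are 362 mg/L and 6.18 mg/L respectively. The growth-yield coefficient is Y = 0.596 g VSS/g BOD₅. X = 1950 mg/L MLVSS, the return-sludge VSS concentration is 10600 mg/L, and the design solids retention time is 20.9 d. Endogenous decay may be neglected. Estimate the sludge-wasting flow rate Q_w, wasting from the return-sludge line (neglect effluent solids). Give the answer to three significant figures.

Q_w ≈ 0.105 m³/d

With k_d = 0 the design equation reduces to V = Y Q (S₀−S) θ_c / X = 0.596 × 5.26 × (362 − 6.18) × 20.9 / 1950 = 11.96 m³.
θ_c = V·X/(Q_w·X_r) when wasting from the recycle, so Q_w = V·X/(θ_c·X_r) = 11.96 × 1950 / (20.9 × 10600) = 0.1052 m³/d.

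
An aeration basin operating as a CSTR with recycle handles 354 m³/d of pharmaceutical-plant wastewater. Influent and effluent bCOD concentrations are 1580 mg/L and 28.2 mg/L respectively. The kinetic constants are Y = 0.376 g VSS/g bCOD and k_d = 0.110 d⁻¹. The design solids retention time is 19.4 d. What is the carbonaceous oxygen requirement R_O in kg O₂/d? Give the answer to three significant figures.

Correct the yield for decay: Y_obs = Y/(1 + k_d θ_c) = 0.376 / (1 + 0.110 × 19.4) = 0.376 / 3.134 = 0.1200.
Substrate removed = Q·(S₀ − S) = 354 m³/d × (1580 − 28.2) g/m³ = 5.49×10^5 g/d = 549.3 kg/d.
P_X = Y_obs·Q·(S₀ − S) = 0.1200 × 549.3 = 65.91 kg VSS/d.
R_O = Q·(S₀ − S) − 1.42·P_X = 549.3 − 1.42 × 65.91 = 455.8 kg O₂/d.

R_O ≈ 456 kg O₂/d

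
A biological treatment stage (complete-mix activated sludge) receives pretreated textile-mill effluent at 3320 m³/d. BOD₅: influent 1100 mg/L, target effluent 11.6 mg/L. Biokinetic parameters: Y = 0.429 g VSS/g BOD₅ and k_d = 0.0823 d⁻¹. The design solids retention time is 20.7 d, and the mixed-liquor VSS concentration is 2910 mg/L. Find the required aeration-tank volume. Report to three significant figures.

Rearranging the biomass balance for a CMAS with decay, V = Y·Q·ΔS·θ_c / [X·(1+k_d θ_c)] = 0.429 × 3320 × (1100 − 11.6) × 20.7 / [2910 × (1 + 0.0823 × 20.7)] = 3.21×10^7 / 7868 = 4079 m³.

V ≈ 4080 m³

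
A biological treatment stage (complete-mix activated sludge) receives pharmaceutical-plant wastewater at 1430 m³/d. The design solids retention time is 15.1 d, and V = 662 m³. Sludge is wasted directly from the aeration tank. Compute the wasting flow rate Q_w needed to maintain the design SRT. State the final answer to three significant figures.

Q_w ≈ 43.8 m³/d

With mixed-liquor wasting, θ_c = V/Q_w, so Q_w = V/θ_c = 662.0/15.1 = 43.84 m³/d.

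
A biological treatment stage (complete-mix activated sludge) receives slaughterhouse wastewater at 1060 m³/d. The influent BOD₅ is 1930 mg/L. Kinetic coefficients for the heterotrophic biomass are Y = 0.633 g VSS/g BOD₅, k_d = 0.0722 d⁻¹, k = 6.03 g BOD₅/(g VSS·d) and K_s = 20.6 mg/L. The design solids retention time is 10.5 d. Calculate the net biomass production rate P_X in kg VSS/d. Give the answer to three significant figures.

Effluent substrate depends only on kinetics and SRT: S = K_s(1 + k_d θ_c) / [θ_c(Yk − k_d) − 1] = 20.6 × (1 + 0.0722 × 10.5) / [10.5 × (0.633 × 6.03 − 0.0722) − 1] = 36.22 / 38.32 = 0.9451 mg/L.
Correct the yield for decay: Y_obs = Y/(1 + k_d θ_c) = 0.633 / (1 + 0.0722 × 10.5) = 0.633 / 1.758 = 0.3600.
Substrate removed = Q·(S₀ − S) = 1060 m³/d × (1930 − 0.945) g/m³ = 2.04×10^6 g/d = 2045 kg/d.
Net biomass production P_X = Y_obs × Q·(S₀ − S) = 0.3600 × 2045 = 736.2 kg VSS/d.

P_X ≈ 736 kg VSS/d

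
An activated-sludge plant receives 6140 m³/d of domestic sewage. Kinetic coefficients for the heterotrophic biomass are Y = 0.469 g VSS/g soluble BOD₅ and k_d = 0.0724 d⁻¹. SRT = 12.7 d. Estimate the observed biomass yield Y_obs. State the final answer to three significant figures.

Y_obs ≈ 0.244 g VSS/g soluble BOD₅

Observed yield with endogenous decay: Y_obs = Y / (1 + k_d·θ_c) = 0.469 / (1 + 0.0724 × 12.7) = 0.469 / 1.919 = 0.2443 g VSS/g soluble BOD₅.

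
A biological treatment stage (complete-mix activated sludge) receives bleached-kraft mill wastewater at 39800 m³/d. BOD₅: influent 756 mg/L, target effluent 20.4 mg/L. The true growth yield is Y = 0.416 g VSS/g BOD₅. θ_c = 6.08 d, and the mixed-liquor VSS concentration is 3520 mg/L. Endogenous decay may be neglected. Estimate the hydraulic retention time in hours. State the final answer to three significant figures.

V·X = Y·Q·ΔS·θ_c gives V = 0.416 × 39800 × (756 − 20.4) × 6.08 / 3520 = 21037 m³.
HRT = V/Q = 21037 m³ / 39800 m³·d⁻¹ = 0.5286 d × 24 = 12.69 h.

τ ≈ 12.7 h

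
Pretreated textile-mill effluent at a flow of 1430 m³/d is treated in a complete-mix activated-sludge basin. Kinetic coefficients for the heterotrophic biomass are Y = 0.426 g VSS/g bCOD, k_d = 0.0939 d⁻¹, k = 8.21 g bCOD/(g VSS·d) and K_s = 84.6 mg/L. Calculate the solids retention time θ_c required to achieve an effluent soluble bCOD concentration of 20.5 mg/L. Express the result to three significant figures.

θ_c ≈ 1.70 d

At the target effluent, Y k S/(K_s+S) = 0.426×8.21×20.5/105.1 = 0.6822 d⁻¹.
Then 1/θ_c = μ − k_d = 0.6822 − 0.0939 = 0.5883 d⁻¹, giving θ_c = 1.700 d.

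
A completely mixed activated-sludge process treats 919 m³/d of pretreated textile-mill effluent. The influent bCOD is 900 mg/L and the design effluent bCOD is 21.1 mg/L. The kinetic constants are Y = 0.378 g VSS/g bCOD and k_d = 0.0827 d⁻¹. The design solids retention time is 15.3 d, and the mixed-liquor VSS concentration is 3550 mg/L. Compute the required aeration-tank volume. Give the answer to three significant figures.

Rearranging the biomass balance for a CMAS with decay, V = Y·Q·ΔS·θ_c / [X·(1+k_d θ_c)] = 0.378 × 919 × (900 − 21.1) × 15.3 / [3550 × (1 + 0.0827 × 15.3)] = 4.67×10^6 / 8042 = 580.9 m³.

V ≈ 581 m³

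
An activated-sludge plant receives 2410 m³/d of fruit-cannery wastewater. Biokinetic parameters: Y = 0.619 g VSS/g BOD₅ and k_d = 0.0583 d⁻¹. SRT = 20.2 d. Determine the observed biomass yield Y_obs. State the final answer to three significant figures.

Correct the yield for decay: Y_obs = Y/(1 + k_d θ_c) = 0.619 / (1 + 0.0583 × 20.2) = 0.619 / 2.178 = 0.2843.

Y_obs ≈ 0.284 g VSS/g BOD₅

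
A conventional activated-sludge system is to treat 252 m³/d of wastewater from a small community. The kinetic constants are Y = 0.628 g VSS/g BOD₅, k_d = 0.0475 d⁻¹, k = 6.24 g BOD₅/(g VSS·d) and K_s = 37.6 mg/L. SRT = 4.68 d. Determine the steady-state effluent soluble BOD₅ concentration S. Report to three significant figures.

S ≈ 2.68 mg/L

Effluent substrate depends only on kinetics and SRT: S = K_s(1 + k_d θ_c) / [θ_c(Yk − k_d) − 1] = 37.6 × (1 + 0.0475 × 4.68) / [4.68 × (0.628 × 6.24 − 0.0475) − 1] = 45.96 / 17.12 = 2.685 mg/L.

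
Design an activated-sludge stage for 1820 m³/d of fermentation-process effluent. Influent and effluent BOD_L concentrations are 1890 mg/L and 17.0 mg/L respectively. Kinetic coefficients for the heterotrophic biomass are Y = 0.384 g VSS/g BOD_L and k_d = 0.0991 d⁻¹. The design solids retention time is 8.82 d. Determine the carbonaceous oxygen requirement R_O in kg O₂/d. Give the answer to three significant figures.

Y_obs = Y / (1 + k_d θ_c) = 0.384 / (1 + 0.0991 × 8.82) = 0.384 / 1.874 = 0.2049.
ΔS = 1890 − 17.0 = 1873 mg/L, so the substrate removal rate is 1820 × 1873/1000 = 3409 kg BOD_L/d.
Biomass synthesised: P_X = Y_obs × 3409 = 698.5 kg VSS/d.
R_O = Q·ΔS − 1.42 P_X = 3409 − 991.8 = 2417 kg O₂/d.

R_O ≈ 2420 kg O₂/d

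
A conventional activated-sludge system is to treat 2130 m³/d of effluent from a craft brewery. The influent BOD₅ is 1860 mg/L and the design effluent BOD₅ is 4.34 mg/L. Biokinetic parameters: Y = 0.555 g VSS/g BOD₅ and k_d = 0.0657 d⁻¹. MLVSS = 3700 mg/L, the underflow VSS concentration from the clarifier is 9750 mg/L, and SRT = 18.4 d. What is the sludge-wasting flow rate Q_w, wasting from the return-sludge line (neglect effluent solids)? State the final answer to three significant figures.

Q_w ≈ 102 m³/d

From the SRT design equation V = Y Q (S₀−S) θ_c / [X (1 + k_d θ_c)] = 0.555 × 2130 × (1860 − 4.34) × 18.4 / [3700 × (1 + 0.0657 × 18.4)] = 4.04×10^7 / 8173 = 4939 m³.
Wasting from the return line (neglecting effluent solids): Q_w = V·X / (θ_c·X_r) = 4939 × 3700 / (18.4 × 9750) = 101.9 m³/d.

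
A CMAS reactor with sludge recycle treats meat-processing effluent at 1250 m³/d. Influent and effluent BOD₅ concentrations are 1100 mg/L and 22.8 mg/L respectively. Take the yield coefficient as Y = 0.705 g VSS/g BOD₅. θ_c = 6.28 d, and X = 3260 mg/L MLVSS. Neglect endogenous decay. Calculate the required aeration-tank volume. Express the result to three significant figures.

V ≈ 1830 m³

Biomass mass balance (decay neglected): V·X = Y·Q·(S₀ − S)·θ_c, so V = 0.705 × 1250 × (1100 − 22.8) × 6.28 / 3260 = 1829 m³.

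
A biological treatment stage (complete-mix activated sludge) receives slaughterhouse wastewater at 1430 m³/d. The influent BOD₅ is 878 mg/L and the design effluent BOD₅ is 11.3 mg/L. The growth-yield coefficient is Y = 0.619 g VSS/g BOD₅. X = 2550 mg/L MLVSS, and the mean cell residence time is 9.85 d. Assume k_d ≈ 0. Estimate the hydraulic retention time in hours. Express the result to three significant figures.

V·X = Y·Q·ΔS·θ_c gives V = 0.619 × 1430 × (878 − 11.3) × 9.85 / 2550 = 2963 m³.
Hydraulic retention time τ = V/Q = 2963 / 1430 = 2.072 d = 49.74 h.

τ ≈ 49.7 h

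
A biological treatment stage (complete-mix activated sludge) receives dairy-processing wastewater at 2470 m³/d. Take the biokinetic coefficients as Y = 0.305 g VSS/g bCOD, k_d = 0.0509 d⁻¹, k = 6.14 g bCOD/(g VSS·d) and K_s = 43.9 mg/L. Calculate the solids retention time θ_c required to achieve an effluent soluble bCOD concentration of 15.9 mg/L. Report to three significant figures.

At the target effluent, Y k S/(K_s+S) = 0.305×6.14×15.9/59.80 = 0.4979 d⁻¹.
1/θ_c = 0.4979 − 0.0509 = 0.4470 d⁻¹, so θ_c = 2.237 d.

θ_c ≈ 2.24 d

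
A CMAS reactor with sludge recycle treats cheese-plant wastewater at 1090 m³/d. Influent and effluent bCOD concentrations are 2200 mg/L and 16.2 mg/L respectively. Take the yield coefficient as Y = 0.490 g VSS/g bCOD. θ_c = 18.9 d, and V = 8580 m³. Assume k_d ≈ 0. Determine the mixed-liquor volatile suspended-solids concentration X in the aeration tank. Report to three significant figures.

Without decay, X = Y Q (S₀−S) θ_c / V = 0.490 × 1090 × (2200 − 16.2) × 18.9 / 8580 = 2569 mg/L.

X ≈ 2570 mg/L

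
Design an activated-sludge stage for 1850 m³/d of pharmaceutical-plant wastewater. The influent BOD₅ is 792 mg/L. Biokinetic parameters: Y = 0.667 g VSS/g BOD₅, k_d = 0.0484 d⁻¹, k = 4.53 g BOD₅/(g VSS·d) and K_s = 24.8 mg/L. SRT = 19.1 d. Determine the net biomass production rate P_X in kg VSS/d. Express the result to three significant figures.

For a completely mixed reactor with recycle the Lawrence–McCarty relation gives S = K_s·(1 + k_d·θ_c) / [θ_c·(Y·k − k_d) − 1] = 24.8 × (1 + 0.0484 × 19.1) / [19.1 × (0.667 × 4.53 − 0.0484) − 1] = 47.73 / 55.79 = 0.8555 mg/L.
Y_obs = Y / (1 + k_d θ_c) = 0.667 / (1 + 0.0484 × 19.1) = 0.667 / 1.924 = 0.3466.
Mass of BOD₅ removed per day: Q(S₀ − S) = 1850 × 791.1 g/m³ = 1464 kg/d.
So the net sludge growth is P_X = 0.3466 × 1464 = 507.3 kg VSS/d.

P_X ≈ 507 kg VSS/d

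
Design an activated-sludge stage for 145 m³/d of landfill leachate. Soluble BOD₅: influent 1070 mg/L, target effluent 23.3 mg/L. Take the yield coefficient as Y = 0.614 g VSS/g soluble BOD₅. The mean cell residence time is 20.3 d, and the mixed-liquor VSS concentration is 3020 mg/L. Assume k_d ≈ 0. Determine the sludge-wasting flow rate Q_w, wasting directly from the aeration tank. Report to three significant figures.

With k_d = 0 the design equation reduces to V = Y Q (S₀−S) θ_c / X = 0.614 × 145 × (1070 − 23.3) × 20.3 / 3020 = 626.4 m³.
For wasting at MLVSS concentration, Q_w = V/θ_c = 626.4/20.3 = 30.86 m³/d.

Q_w ≈ 30.9 m³/d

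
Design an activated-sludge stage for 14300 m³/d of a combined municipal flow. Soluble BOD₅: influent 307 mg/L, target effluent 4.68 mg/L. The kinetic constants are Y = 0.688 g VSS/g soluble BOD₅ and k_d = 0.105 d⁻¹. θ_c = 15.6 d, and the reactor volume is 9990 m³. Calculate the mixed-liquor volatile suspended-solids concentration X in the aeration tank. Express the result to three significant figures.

X ≈ 1760 mg/L

Solving the biomass balance for X: X = Y Q (S₀−S) θ_c / [V (1+k_d θ_c)] = 0.688 × 14300 × (307 − 4.68) × 15.6 / [9990 × (1 + 0.105 × 15.6)] = 1761 mg/L.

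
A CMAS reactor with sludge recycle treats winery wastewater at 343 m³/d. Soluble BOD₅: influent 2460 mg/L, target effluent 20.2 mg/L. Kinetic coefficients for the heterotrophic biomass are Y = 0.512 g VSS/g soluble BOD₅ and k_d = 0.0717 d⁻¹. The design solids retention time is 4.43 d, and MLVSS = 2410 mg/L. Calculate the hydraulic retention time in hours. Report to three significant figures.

τ ≈ 41.8 h

Rearranging the biomass balance for a CMAS with decay, V = Y·Q·ΔS·θ_c / [X·(1+k_d θ_c)] = 0.512 × 343 × (2460 − 20.2) × 4.43 / [2410 × (1 + 0.0717 × 4.43)] = 1.9×10^6 / 3175 = 597.7 m³.
HRT = V/Q = 597.7 m³ / 343 m³·d⁻¹ = 1.743 d × 24 = 41.82 h.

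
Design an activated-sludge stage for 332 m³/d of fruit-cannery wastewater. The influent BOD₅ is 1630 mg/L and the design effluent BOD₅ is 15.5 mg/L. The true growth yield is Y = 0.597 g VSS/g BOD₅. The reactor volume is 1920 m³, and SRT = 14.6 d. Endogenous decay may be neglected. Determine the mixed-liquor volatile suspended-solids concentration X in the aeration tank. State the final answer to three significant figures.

X ≈ 2430 mg/L

X = Y·Q·ΔS·θ_c / V = 0.597 × 332 × (1630 − 15.5) × 14.6 / 1920 = 2433 mg/L.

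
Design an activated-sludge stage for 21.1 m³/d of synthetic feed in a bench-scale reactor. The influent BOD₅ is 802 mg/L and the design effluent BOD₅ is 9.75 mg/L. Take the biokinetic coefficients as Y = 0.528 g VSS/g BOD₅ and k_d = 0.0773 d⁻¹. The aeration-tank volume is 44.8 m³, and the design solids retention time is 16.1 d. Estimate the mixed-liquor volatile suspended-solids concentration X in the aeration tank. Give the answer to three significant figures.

Solving the biomass balance for X: X = Y Q (S₀−S) θ_c / [V (1+k_d θ_c)] = 0.528 × 21.1 × (802 − 9.75) × 16.1 / [44.8 × (1 + 0.0773 × 16.1)] = 1413 mg/L.

X ≈ 1410 mg/L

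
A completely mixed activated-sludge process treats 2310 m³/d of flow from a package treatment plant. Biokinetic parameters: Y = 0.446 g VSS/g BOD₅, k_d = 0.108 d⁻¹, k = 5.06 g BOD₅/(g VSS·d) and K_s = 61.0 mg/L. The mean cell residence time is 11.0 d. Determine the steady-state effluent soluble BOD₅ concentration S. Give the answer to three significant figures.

S ≈ 5.90 mg/L

From the Monod/SRT balance for a CMAS, S = K_s·(1+k_d θ_c)/[θ_c·(Y k − k_d) − 1] = 61.0 × (1 + 0.108 × 11.0) / [11.0 × (0.446 × 5.06 − 0.108) − 1] = 133.5 / 22.64 = 5.896 mg/L.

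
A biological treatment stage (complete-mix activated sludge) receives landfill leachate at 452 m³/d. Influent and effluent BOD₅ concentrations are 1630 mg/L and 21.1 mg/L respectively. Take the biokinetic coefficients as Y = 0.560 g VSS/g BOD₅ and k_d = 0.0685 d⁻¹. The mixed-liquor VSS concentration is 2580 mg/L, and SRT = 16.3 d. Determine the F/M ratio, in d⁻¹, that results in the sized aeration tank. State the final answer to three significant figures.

Rearranging the biomass balance for a CMAS with decay, V = Y·Q·ΔS·θ_c / [X·(1+k_d θ_c)] = 0.560 × 452 × (1630 − 21.1) × 16.3 / [2580 × (1 + 0.0685 × 16.3)] = 6.64×10^6 / 5461 = 1216 m³.
Food-to-microorganism ratio F/M = Q S₀ / (V X) = 452 × 1630 / (1216 × 2580) = 0.2349 d⁻¹.

F/M ≈ 0.235 d⁻¹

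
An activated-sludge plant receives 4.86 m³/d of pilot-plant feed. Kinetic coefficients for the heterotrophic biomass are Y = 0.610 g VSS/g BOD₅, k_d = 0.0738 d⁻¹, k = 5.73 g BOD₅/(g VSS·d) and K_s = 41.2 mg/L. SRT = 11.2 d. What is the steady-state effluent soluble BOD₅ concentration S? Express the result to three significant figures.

For a completely mixed reactor with recycle the Lawrence–McCarty relation gives S = K_s·(1 + k_d·θ_c) / [θ_c·(Y·k − k_d) − 1] = 41.2 × (1 + 0.0738 × 11.2) / [11.2 × (0.610 × 5.73 − 0.0738) − 1] = 75.25 / 37.32 = 2.016 mg/L.

S ≈ 2.02 mg/L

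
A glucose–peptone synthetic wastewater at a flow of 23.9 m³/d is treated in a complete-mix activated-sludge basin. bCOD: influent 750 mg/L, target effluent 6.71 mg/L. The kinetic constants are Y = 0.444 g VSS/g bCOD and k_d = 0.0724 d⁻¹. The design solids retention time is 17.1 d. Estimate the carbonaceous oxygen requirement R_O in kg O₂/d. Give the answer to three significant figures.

Y_obs = Y / (1 + k_d θ_c) = 0.444 / (1 + 0.0724 × 17.1) = 0.444 / 2.238 = 0.1984.
Mass of bCOD removed per day: Q(S₀ − S) = 23.9 × 743.3 g/m³ = 17.76 kg/d.
Biomass synthesised: P_X = Y_obs × 17.76 = 3.524 kg VSS/d.
Carbonaceous O₂ demand = substrate oxidised − cell-mass equivalent = 17.76 − 1.42 × 3.524 = 12.76 kg O₂/d.

R_O ≈ 12.8 kg O₂/d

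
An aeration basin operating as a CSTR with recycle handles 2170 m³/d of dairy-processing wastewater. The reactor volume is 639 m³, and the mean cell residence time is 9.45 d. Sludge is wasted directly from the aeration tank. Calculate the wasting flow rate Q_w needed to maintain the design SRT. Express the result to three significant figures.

Q_w ≈ 67.6 m³/d

With mixed-liquor wasting, θ_c = V/Q_w, so Q_w = V/θ_c = 639.0/9.45 = 67.62 m³/d.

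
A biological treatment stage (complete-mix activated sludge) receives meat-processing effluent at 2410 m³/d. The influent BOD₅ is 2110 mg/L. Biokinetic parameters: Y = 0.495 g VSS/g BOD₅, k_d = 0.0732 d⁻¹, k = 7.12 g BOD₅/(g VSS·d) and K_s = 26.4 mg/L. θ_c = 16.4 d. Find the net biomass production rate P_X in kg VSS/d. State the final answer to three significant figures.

For a completely mixed reactor with recycle the Lawrence–McCarty relation gives S = K_s·(1 + k_d·θ_c) / [θ_c·(Y·k − k_d) − 1] = 26.4 × (1 + 0.0732 × 16.4) / [16.4 × (0.495 × 7.12 − 0.0732) − 1] = 58.09 / 55.60 = 1.045 mg/L.
Observed yield with endogenous decay: Y_obs = Y / (1 + k_d·θ_c) = 0.495 / (1 + 0.0732 × 16.4) = 0.495 / 2.200 = 0.2250 g VSS/g BOD₅.
Mass of BOD₅ removed per day: Q(S₀ − S) = 2410 × 2109 g/m³ = 5083 kg/d.
Biomass produced: P_X = Y_obs·Q·ΔS = 0.2250 × 5083 ≈ 1143 kg VSS/d.

P_X ≈ 1140 kg VSS/d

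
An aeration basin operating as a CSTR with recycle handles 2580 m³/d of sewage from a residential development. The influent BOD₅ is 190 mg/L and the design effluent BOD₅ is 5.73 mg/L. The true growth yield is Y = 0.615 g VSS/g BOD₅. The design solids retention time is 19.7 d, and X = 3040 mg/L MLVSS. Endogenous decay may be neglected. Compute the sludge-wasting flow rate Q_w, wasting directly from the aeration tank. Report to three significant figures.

Q_w ≈ 96.2 m³/d

With k_d = 0 the design equation reduces to V = Y Q (S₀−S) θ_c / X = 0.615 × 2580 × (190 − 5.73) × 19.7 / 3040 = 1895 m³.
For wasting at MLVSS concentration, Q_w = V/θ_c = 1895/19.7 = 96.18 m³/d.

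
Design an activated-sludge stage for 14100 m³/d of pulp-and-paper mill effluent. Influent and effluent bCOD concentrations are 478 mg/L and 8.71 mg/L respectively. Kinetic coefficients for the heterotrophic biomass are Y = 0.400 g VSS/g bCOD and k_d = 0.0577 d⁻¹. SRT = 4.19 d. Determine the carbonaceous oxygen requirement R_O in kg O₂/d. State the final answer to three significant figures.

R_O ≈ 3590 kg O₂/d

Observed yield with endogenous decay: Y_obs = Y / (1 + k_d·θ_c) = 0.400 / (1 + 0.0577 × 4.19) = 0.400 / 1.242 = 0.3221 g VSS/g bCOD.
ΔS = 478 − 8.71 = 469.3 mg/L, so the substrate removal rate is 14100 × 469.3/1000 = 6617 kg bCOD/d.
P_X = Y_obs·Q·(S₀ − S) = 0.3221 × 6617 = 2131 kg VSS/d.
R_O = Q·ΔS − 1.42 P_X = 6617 − 3027 = 3590 kg O₂/d.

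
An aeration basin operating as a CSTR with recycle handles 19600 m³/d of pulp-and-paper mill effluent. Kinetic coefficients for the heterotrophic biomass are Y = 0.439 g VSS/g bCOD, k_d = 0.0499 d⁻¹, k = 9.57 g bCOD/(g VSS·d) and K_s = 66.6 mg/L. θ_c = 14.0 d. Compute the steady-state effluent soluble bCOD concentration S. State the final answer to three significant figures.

For a completely mixed reactor with recycle the Lawrence–McCarty relation gives S = K_s·(1 + k_d·θ_c) / [θ_c·(Y·k − k_d) − 1] = 66.6 × (1 + 0.0499 × 14.0) / [14.0 × (0.439 × 9.57 − 0.0499) − 1] = 113.1 / 57.12 = 1.981 mg/L.

S ≈ 1.98 mg/L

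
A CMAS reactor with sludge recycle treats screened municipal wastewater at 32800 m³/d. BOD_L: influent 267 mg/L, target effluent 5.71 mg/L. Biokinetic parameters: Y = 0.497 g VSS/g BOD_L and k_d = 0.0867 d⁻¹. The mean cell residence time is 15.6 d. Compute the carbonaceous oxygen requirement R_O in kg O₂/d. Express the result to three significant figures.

R_O ≈ 6000 kg O₂/d

The observed yield is Y_obs = Y/(1 + k_d·θ_c) = 0.497 / (1 + 0.0867 × 15.6) = 0.497 / 2.353 = 0.2113 g VSS per g BOD_L removed.
Substrate removed = Q·(S₀ − S) = 32800 m³/d × (267 − 5.71) g/m³ = 8.57×10^6 g/d = 8570 kg/d.
P_X = Y_obs·Q·(S₀ − S) = 0.2113 × 8570 = 1811 kg VSS/d.
R_O = Q·(S₀ − S) − 1.42·P_X = 8570 − 1.42 × 1811 = 5999 kg O₂/d.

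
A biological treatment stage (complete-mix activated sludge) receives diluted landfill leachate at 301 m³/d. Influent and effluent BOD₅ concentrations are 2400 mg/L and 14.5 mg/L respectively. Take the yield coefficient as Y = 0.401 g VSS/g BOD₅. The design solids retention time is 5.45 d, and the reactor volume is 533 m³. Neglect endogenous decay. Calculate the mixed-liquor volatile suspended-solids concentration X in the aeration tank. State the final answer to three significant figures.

X = Y·Q·ΔS·θ_c / V = 0.401 × 301 × (2400 − 14.5) × 5.45 / 533 = 2944 mg/L.

X ≈ 2940 mg/L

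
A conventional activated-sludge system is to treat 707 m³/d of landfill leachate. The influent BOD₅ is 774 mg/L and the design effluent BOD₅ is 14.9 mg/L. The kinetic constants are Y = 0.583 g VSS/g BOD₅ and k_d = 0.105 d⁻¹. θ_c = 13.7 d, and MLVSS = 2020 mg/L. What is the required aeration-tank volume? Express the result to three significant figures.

V ≈ 870 m³

From the SRT design equation V = Y Q (S₀−S) θ_c / [X (1 + k_d θ_c)] = 0.583 × 707 × (774 − 14.9) × 13.7 / [2020 × (1 + 0.105 × 13.7)] = 4.29×10^6 / 4926 = 870.2 m³.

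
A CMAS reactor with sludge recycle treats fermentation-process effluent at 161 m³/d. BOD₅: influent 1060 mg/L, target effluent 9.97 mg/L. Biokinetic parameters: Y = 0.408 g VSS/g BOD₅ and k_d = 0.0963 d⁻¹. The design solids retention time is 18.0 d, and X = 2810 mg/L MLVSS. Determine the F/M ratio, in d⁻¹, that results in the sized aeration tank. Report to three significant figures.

Rearranging the biomass balance for a CMAS with decay, V = Y·Q·ΔS·θ_c / [X·(1+k_d θ_c)] = 0.408 × 161 × (1060 − 9.97) × 18.0 / [2810 × (1 + 0.0963 × 18.0)] = 1.24×10^6 / 7681 = 161.6 m³.
F/M = applied load / biomass = Q·S₀/(V·X) = 161 × 1060 / (161.6 × 2810) = 0.3757 d⁻¹.

F/M ≈ 0.376 d⁻¹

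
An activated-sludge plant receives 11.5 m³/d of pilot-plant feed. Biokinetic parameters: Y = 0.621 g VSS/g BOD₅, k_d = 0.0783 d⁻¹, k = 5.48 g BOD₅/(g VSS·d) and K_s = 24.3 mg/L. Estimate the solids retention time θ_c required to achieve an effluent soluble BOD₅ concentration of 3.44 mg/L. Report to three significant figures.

θ_c ≈ 2.91 d

Specific growth rate at S = 3.44 mg/L: μ = YkS/(K_s+S) = 0.621·5.48·3.44/(24.3+3.44) = 0.4220 d⁻¹.
θ_c = 1/(μ − k_d) = 1/(0.4220 − 0.0783) = 1/0.3437 = 2.909 d.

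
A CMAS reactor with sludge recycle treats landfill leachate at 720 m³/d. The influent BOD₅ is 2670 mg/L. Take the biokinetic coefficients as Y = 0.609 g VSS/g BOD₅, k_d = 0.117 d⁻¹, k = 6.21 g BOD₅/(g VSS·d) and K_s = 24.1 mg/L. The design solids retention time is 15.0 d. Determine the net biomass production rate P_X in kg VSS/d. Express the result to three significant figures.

From the Monod/SRT balance for a CMAS, S = K_s·(1+k_d θ_c)/[θ_c·(Y k − k_d) − 1] = 24.1 × (1 + 0.117 × 15.0) / [15.0 × (0.609 × 6.21 − 0.117) − 1] = 66.40 / 53.97 = 1.230 mg/L.
Correct the yield for decay: Y_obs = Y/(1 + k_d θ_c) = 0.609 / (1 + 0.117 × 15.0) = 0.609 / 2.755 = 0.2211.
Q·(S₀ − S) = 720 × (2670 − 1.23) × 10⁻³ = 1922 kg/d removed.
Biomass produced: P_X = Y_obs·Q·ΔS = 0.2211 × 1922 ≈ 424.8 kg VSS/d.

P_X ≈ 425 kg VSS/d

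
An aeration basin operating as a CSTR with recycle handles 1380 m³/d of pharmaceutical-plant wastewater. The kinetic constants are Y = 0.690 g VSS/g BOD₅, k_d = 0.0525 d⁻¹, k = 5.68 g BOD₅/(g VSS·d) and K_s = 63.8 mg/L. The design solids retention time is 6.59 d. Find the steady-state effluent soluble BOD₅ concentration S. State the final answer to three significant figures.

Effluent substrate depends only on kinetics and SRT: S = K_s(1 + k_d θ_c) / [θ_c(Yk − k_d) − 1] = 63.8 × (1 + 0.0525 × 6.59) / [6.59 × (0.690 × 5.68 − 0.0525) − 1] = 85.87 / 24.48 = 3.508 mg/L.

S ≈ 3.51 mg/L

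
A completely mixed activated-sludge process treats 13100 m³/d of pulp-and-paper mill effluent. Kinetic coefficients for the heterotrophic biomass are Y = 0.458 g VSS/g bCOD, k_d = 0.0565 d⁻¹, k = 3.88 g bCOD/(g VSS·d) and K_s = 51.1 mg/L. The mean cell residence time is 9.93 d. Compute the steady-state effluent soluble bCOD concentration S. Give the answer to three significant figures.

From the Monod/SRT balance for a CMAS, S = K_s·(1+k_d θ_c)/[θ_c·(Y k − k_d) − 1] = 51.1 × (1 + 0.0565 × 9.93) / [9.93 × (0.458 × 3.88 − 0.0565) − 1] = 79.77 / 16.08 = 4.959 mg/L.

S ≈ 4.96 mg/L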